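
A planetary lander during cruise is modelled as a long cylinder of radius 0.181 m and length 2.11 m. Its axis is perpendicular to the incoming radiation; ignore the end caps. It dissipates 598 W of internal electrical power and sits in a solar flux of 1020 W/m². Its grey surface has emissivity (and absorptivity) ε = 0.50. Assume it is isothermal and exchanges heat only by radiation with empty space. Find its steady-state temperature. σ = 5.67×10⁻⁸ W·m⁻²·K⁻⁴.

T ≈ 347 K

At steady state, absorbed solar power + internal power = radiated power.
Absorbed: α·S·A_cross = 0.50·1020·0.7638 = 389.5 W (cross-section 2rL).
Total input = 389.5 + 598 = 987.5 W.
Radiated: εσ·A_surf·T⁴ with A_surf = 2πrL = 2.400 m².
T⁴ = 987.5/(0.50·5.67×10⁻⁸·2.400) = 1.452×10¹⁰ K⁴.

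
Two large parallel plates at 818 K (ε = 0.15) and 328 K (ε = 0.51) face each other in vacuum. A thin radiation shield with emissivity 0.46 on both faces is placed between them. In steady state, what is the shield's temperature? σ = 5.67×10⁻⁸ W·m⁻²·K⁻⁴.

T_s ≈ 607 K

In steady state the net flux on the hot side equals that on the cold side.
σ(T₁⁴−T_s⁴)/D₁ = σ(T_s⁴−T₂⁴)/D₂, with D₁ = 1/ε₁+1/ε_s−1 = 7.841, D₂ = 1/ε_s+1/ε₂−1 = 3.135.
Solve for T_s⁴: T_s⁴ = (D₂·T₁⁴ + D₁·T₂⁴)/(D₁+D₂) = 1.361×10¹¹ K⁴.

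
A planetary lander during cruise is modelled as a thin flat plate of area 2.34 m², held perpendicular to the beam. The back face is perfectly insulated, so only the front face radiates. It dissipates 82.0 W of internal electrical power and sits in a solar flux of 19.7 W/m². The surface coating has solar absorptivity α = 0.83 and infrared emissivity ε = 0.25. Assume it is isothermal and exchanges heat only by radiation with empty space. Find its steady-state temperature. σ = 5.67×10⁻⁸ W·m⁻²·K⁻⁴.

At steady state, absorbed solar power + internal power = radiated power.
Absorbed: α·S·A_cross = 0.83·19.7·2.340 = 38.26 W (cross-section A).
Total input = 38.26 + 82.0 = 120.3 W.
Radiated: εσ·A_surf·T⁴ with A_surf = A = 2.340 m².
T⁴ = 120.3/(0.25·5.67×10⁻⁸·2.340) = 3.626×10⁹ K⁴.

T ≈ 245 K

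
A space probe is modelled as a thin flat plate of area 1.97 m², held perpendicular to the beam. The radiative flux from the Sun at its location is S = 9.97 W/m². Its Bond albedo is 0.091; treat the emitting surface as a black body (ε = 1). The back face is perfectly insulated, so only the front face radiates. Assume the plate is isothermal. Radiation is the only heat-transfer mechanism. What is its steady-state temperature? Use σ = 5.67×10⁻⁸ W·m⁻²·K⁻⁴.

At equilibrium, absorbed power = emitted power.
Absorbing cross-section = A = 1.970 m²; emitting surface = A = 1.970 m² (ratio 1).
(1−a)S·A_cross = εσ·A_surf·T⁴  ⇒  T⁴ = (1−a)S/(1σ).
T⁴ = 0.909·9.97/(1·5.67×10⁻⁸) = 1.598×10⁸ K⁴.
T = (1.598×10⁸)^(1/4).

T ≈ 112 K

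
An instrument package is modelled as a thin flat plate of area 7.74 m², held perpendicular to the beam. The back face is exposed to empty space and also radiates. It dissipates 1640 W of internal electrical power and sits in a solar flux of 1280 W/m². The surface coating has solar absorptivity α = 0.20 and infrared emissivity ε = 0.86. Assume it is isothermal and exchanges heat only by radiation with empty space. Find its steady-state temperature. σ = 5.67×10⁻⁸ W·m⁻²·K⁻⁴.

At steady state, absorbed solar power + internal power = radiated power.
Absorbed: α·S·A_cross = 0.20·1280·7.740 = 1981 W (cross-section A).
Total input = 1981 + 1640 = 3621 W.
Radiated: εσ·A_surf·T⁴ with A_surf = 2A = 15.48 m².
T⁴ = 3621/(0.86·5.67×10⁻⁸·15.48) = 4.798×10⁹ K⁴.

T ≈ 263 K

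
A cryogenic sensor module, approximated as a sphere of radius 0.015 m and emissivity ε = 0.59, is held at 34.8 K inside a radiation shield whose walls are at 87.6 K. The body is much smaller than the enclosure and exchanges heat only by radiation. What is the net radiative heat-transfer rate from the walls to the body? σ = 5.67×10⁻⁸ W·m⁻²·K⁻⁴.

P_net ≈ 0.00543 W

For a small grey body in a large enclosure: P_net = εσA(T_body⁴ − T_wall⁴).
A = 4πr² = 0.002827 m²; T_body⁴ − T_wall⁴ = 1.467×10⁶ − 5.889×10⁷ = -5.742×10⁷ K⁴.
|P_net| = 0.59·5.67×10⁻⁸·0.002827·5.742×10⁷.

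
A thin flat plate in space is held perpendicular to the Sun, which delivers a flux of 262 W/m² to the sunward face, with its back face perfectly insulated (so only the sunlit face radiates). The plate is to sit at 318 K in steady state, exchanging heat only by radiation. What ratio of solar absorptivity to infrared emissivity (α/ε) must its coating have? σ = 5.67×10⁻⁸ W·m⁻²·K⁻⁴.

α/ε ≈ 2.21

Balance: αS·A = εσ·1A·T⁴ ⇒ α/ε = σT⁴/S.
α/ε = 5.67×10⁻⁸·(318)⁴/262 = 5.67×10⁻⁸·1.023×10¹⁰/262.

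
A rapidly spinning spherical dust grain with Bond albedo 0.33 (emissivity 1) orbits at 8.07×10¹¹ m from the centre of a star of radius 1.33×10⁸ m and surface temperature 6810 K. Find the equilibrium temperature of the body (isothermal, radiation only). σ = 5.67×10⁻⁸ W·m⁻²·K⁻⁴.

The star's surface emits σT_*⁴; at distance d the flux is S = σT_*⁴(R_*/d)².
S = 5.67×10⁻⁸·(6810)⁴·(1.33×10⁸/8.07×10¹¹)² = 3.312 W/m².
For an isothermal sphere T⁴ = (1−a)S/(4σ) = 9.785×10⁶ K⁴.

T ≈ 55.9 K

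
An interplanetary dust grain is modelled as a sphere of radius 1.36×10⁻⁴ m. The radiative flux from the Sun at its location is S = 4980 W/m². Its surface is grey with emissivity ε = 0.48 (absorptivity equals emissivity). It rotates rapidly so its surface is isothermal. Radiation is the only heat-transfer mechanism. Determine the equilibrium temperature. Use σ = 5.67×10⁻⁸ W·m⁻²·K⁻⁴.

T ≈ 385 K

At equilibrium, absorbed power = emitted power.
Absorbing cross-section = πr² = 5.811×10⁻⁸ m²; emitting surface = 4πr² = 2.324×10⁻⁷ m² (ratio 4).
εS·A_cross = εσ·A_surf·T⁴  ⇒  T⁴ = S/(4σ)   (ε cancels).
T⁴ = 4980/(4·5.67×10⁻⁸) = 2.196×10¹⁰ K⁴.
T = (2.196×10¹⁰)^(1/4).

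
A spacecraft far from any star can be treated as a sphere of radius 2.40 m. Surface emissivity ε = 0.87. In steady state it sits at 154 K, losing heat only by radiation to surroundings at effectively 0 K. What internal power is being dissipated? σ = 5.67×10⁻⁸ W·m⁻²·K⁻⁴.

P ≈ 2010 W

Steady state: P = εσA T⁴.
A = 4πr² = 72.38 m²; T⁴ = (154)⁴ = 5.624×10⁸ K⁴.
P = 0.87 × 5.67×10⁻⁸ × 72.38 × 5.624×10⁸.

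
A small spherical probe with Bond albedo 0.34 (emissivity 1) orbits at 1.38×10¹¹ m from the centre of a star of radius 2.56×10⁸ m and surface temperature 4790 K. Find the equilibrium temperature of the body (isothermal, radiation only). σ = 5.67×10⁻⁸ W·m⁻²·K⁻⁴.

The star's surface emits σT_*⁴; at distance d the flux is S = σT_*⁴(R_*/d)².
S = 5.67×10⁻⁸·(4790)⁴·(2.56×10⁸/1.38×10¹¹)² = 102.7 W/m².
For an isothermal sphere T⁴ = (1−a)S/(4σ) = 2.989×10⁸ K⁴.

T ≈ 131 K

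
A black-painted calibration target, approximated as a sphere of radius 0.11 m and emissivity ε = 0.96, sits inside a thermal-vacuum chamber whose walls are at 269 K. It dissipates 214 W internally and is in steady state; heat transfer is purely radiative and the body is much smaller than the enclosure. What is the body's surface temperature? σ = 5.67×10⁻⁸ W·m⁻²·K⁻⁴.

For a small grey body in a large enclosure, net radiated power = εσA(T⁴ − T_w⁴).
Steady state: P = εσA(T⁴ − T_w⁴) with A = 4πr² = 0.1521 m².
T⁴ = P/(εσA) + T_w⁴ = 214/(0.96·5.67×10⁻⁸·0.1521) + (269)⁴
    = 2.586×10¹⁰ + 5.236×10⁹ = 3.109×10¹⁰ K⁴.

T ≈ 420 K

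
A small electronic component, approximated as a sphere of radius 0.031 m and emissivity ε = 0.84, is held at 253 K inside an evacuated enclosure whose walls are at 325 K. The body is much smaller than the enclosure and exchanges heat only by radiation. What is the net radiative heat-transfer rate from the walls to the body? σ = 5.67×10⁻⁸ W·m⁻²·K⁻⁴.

For a small grey body in a large enclosure: P_net = εσA(T_body⁴ − T_wall⁴).
A = 4πr² = 0.01208 m²; T_body⁴ − T_wall⁴ = 4.097×10⁹ − 1.116×10¹⁰ = -7.059×10⁹ K⁴.
|P_net| = 0.84·5.67×10⁻⁸·0.01208·7.059×10⁹.

P_net ≈ 4.06 W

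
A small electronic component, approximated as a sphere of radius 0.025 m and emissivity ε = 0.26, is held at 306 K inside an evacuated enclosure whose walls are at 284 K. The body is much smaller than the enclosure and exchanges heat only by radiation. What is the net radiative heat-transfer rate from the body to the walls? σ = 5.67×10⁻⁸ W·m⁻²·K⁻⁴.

For a small grey body in a large enclosure: P_net = εσA(T_body⁴ − T_wall⁴).
A = 4πr² = 0.007854 m²; T_body⁴ − T_wall⁴ = 8.768×10⁹ − 6.505×10⁹ = 2.262×10⁹ K⁴.
|P_net| = 0.26·5.67×10⁻⁸·0.007854·2.262×10⁹.

P_net ≈ 0.262 W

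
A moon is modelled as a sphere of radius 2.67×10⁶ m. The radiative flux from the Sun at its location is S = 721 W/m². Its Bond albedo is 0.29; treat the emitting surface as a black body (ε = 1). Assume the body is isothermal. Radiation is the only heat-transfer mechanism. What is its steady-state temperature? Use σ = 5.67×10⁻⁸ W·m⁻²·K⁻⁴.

T ≈ 218 K

At equilibrium, absorbed power = emitted power.
Absorbing cross-section = πr² = 2.240×10¹³ m²; emitting surface = 4πr² = 8.958×10¹³ m² (ratio 4).
(1−a)S·A_cross = εσ·A_surf·T⁴  ⇒  T⁴ = (1−a)S/(4σ).
T⁴ = 0.710·721/(4·5.67×10⁻⁸) = 2.257×10⁹ K⁴.
T = (2.257×10⁹)^(1/4).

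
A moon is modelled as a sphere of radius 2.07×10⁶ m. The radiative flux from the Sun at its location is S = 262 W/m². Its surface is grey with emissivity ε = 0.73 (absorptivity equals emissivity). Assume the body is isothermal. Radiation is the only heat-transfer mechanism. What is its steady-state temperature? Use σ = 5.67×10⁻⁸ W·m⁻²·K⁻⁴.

At equilibrium, absorbed power = emitted power.
Absorbing cross-section = πr² = 1.346×10¹³ m²; emitting surface = 4πr² = 5.385×10¹³ m² (ratio 4).
εS·A_cross = εσ·A_surf·T⁴  ⇒  T⁴ = S/(4σ)   (ε cancels).
T⁴ = 262/(4·5.67×10⁻⁸) = 1.155×10⁹ K⁴.
T = (1.155×10⁹)^(1/4).

T ≈ 184 K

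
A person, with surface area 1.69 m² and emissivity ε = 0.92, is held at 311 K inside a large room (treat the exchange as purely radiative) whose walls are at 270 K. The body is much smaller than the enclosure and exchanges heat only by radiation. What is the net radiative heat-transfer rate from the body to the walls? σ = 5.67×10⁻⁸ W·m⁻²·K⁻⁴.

P_net ≈ 356 W

For a small grey body in a large enclosure: P_net = εσA(T_body⁴ − T_wall⁴).
A = 1.69 m²; T_body⁴ − T_wall⁴ = 9.355×10⁹ − 5.314×10⁹ = 4.041×10⁹ K⁴.
|P_net| = 0.92·5.67×10⁻⁸·1.690·4.041×10⁹.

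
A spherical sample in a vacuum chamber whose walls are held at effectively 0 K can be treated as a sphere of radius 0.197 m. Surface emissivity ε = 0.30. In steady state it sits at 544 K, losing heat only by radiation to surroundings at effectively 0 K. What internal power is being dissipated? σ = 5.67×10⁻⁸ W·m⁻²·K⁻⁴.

P ≈ 727 W

Steady state: P = εσA T⁴.
A = 4πr² = 0.4877 m²; T⁴ = (544)⁴ = 8.758×10¹⁰ K⁴.
P = 0.30 × 5.67×10⁻⁸ × 0.4877 × 8.758×10¹⁰.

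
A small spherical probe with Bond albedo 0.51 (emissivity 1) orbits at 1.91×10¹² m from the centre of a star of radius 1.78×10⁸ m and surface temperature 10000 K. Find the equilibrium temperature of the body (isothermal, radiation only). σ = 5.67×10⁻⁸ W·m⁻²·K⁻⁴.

T ≈ 57.1 K

The star's surface emits σT_*⁴; at distance d the flux is S = σT_*⁴(R_*/d)².
S = 5.67×10⁻⁸·(10000)⁴·(1.78×10⁸/1.91×10¹²)² = 4.924 W/m².
For an isothermal sphere T⁴ = (1−a)S/(4σ) = 1.064×10⁷ K⁴.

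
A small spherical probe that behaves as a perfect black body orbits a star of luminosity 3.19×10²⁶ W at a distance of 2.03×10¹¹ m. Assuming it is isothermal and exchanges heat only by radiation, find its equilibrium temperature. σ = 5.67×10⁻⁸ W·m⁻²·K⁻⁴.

T ≈ 228 K

First find the stellar flux at distance d: S = L/(4πd²) = 3.19×10²⁶/(4π·(2.03×10¹¹)²) = 616.0 W/m².
For an isothermal sphere, absorbed (1−a)S·πr² = emitted σ·4πr²·T⁴, so T⁴ = (1−a)S/(4σ).
T⁴ = 1.00·616.0/(4·5.67×10⁻⁸) = 2.716×10⁹ K⁴.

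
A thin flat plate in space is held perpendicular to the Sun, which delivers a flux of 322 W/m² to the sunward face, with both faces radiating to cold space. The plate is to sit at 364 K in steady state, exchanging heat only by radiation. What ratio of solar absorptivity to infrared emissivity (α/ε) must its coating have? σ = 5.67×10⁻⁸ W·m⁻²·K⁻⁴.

α/ε ≈ 6.18

Balance: αS·A = εσ·2A·T⁴ ⇒ α/ε = 2σT⁴/S.
α/ε = 2·5.67×10⁻⁸·(364)⁴/322 = 2·5.67×10⁻⁸·1.756×10¹⁰/322.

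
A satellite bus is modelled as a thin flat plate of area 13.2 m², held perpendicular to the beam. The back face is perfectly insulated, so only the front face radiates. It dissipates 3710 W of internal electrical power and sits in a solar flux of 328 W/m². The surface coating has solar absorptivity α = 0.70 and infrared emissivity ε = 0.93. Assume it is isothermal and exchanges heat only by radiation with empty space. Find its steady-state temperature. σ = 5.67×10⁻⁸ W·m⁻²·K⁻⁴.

At steady state, absorbed solar power + internal power = radiated power.
Absorbed: α·S·A_cross = 0.70·328·13.20 = 3031 W (cross-section A).
Total input = 3031 + 3710 = 6741 W.
Radiated: εσ·A_surf·T⁴ with A_surf = A = 13.20 m².
T⁴ = 6741/(0.93·5.67×10⁻⁸·13.20) = 9.684×10⁹ K⁴.

T ≈ 314 K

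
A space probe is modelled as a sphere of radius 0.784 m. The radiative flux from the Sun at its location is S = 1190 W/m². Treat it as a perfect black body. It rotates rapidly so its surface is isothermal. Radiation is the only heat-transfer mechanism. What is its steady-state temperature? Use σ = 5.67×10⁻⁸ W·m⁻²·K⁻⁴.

T ≈ 269 K

At equilibrium, absorbed power = emitted power.
Absorbing cross-section = πr² = 1.931 m²; emitting surface = 4πr² = 7.724 m² (ratio 4).
S·A_cross = εσ·A_surf·T⁴  ⇒  T⁴ = S/(4σ).
T⁴ = 1.00·1190/(4·5.67×10⁻⁸) = 5.247×10⁹ K⁴.
T = (5.247×10⁹)^(1/4).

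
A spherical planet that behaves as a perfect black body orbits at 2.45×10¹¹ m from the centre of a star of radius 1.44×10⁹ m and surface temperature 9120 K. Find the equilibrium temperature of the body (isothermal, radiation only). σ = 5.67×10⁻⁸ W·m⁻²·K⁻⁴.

T ≈ 494 K

The star's surface emits σT_*⁴; at distance d the flux is S = σT_*⁴(R_*/d)².
S = 5.67×10⁻⁸·(9120)⁴·(1.44×10⁹/2.45×10¹¹)² = 13550 W/m².
For an isothermal sphere T⁴ = (1−a)S/(4σ) = 5.975×10¹⁰ K⁴.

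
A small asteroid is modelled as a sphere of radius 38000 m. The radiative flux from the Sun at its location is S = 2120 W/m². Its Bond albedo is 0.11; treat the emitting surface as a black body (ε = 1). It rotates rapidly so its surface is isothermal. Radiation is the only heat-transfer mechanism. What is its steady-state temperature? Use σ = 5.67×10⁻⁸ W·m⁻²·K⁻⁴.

T ≈ 302 K

At equilibrium, absorbed power = emitted power.
Absorbing cross-section = πr² = 4.536×10⁹ m²; emitting surface = 4πr² = 1.815×10¹⁰ m² (ratio 4).
(1−a)S·A_cross = εσ·A_surf·T⁴  ⇒  T⁴ = (1−a)S/(4σ).
T⁴ = 0.890·2120/(4·5.67×10⁻⁸) = 8.319×10⁹ K⁴.
T = (8.319×10⁹)^(1/4).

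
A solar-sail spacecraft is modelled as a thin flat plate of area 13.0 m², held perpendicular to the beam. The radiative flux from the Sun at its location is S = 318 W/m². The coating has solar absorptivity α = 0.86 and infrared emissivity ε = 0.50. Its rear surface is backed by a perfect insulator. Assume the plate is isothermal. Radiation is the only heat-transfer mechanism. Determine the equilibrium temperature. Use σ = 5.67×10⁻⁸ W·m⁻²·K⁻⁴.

At equilibrium, absorbed power = emitted power.
Absorbing cross-section = A = 13.00 m²; emitting surface = A = 13.00 m² (ratio 1).
αS·A_cross = εσ·A_surf·T⁴  ⇒  T⁴ = αS/(ε·1σ).
T⁴ = 0.860·318/(0.50·1·5.67×10⁻⁸) = 9.647×10⁹ K⁴.
T = (9.647×10⁹)^(1/4).

T ≈ 313 K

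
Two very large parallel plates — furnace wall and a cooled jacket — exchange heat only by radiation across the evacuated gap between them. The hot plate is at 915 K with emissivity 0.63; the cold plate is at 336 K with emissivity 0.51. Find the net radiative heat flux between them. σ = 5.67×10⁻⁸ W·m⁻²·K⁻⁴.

For two infinite grey parallel plates, q = σ(T₁⁴ − T₂⁴)/(1/ε₁ + 1/ε₂ − 1).
T₁⁴ − T₂⁴ = 7.009×10¹¹ − 1.275×10¹⁰ = 6.882×10¹¹ K⁴.
1/ε₁ + 1/ε₂ − 1 = 1.587 + 1.961 − 1 = 2.548.
q = 5.67×10⁻⁸ × 6.882×10¹¹ / 2.548.

q ≈ 15300 W/m²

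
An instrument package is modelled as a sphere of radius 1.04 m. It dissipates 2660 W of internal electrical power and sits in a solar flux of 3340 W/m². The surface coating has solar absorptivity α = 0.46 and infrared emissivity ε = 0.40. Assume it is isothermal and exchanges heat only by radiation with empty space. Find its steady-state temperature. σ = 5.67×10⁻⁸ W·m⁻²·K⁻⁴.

At steady state, absorbed solar power + internal power = radiated power.
Absorbed: α·S·A_cross = 0.46·3340·3.398 = 5221 W (cross-section πr²).
Total input = 5221 + 2660 = 7881 W.
Radiated: εσ·A_surf·T⁴ with A_surf = 4πr² = 13.59 m².
T⁴ = 7881/(0.40·5.67×10⁻⁸·13.59) = 2.556×10¹⁰ K⁴.

T ≈ 400 K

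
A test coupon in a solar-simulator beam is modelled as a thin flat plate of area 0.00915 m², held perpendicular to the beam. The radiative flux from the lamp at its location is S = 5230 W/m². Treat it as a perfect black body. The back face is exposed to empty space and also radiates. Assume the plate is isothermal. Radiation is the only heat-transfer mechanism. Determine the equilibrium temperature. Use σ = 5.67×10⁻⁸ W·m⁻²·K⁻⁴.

At equilibrium, absorbed power = emitted power.
Absorbing cross-section = A = 0.009150 m²; emitting surface = 2A = 0.01830 m² (ratio 2).
S·A_cross = εσ·A_surf·T⁴  ⇒  T⁴ = S/(2σ).
T⁴ = 1.00·5230/(2·5.67×10⁻⁸) = 4.612×10¹⁰ K⁴.
T = (4.612×10¹⁰)^(1/4).

T ≈ 463 K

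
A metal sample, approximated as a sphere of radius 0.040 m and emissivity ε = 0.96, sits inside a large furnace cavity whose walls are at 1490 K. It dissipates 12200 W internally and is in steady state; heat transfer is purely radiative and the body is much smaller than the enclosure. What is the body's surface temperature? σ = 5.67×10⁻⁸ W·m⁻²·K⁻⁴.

T ≈ 2000 K

For a small grey body in a large enclosure, net radiated power = εσA(T⁴ − T_w⁴).
Steady state: P = εσA(T⁴ − T_w⁴) with A = 4πr² = 0.02011 m².
T⁴ = P/(εσA) + T_w⁴ = 12200/(0.96·5.67×10⁻⁸·0.02011) + (1490)⁴
    = 1.115×10¹³ + 4.929×10¹² = 1.608×10¹³ K⁴.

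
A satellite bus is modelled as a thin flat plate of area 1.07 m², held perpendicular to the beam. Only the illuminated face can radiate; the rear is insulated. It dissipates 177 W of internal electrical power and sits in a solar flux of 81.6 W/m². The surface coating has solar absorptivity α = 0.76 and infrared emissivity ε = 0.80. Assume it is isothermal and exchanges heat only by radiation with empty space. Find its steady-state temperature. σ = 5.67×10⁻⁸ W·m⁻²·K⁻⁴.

T ≈ 266 K

At steady state, absorbed solar power + internal power = radiated power.
Absorbed: α·S·A_cross = 0.76·81.6·1.070 = 66.36 W (cross-section A).
Total input = 66.36 + 177 = 243.4 W.
Radiated: εσ·A_surf·T⁴ with A_surf = A = 1.070 m².
T⁴ = 243.4/(0.80·5.67×10⁻⁸·1.070) = 5.014×10⁹ K⁴.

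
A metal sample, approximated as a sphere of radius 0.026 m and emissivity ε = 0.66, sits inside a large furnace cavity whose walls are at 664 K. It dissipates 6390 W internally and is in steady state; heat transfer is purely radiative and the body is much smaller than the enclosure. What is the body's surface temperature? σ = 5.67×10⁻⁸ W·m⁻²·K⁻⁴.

For a small grey body in a large enclosure, net radiated power = εσA(T⁴ − T_w⁴).
Steady state: P = εσA(T⁴ − T_w⁴) with A = 4πr² = 0.008495 m².
T⁴ = P/(εσA) + T_w⁴ = 6390/(0.66·5.67×10⁻⁸·0.008495) + (664)⁴
    = 2.010×10¹³ + 1.944×10¹¹ = 2.030×10¹³ K⁴.

T ≈ 2120 K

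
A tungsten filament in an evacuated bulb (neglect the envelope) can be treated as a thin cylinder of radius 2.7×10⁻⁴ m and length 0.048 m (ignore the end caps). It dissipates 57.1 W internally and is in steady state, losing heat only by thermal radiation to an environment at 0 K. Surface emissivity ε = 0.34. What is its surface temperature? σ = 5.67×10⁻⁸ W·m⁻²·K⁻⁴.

Steady state: internal power = radiated power, P = εσA T⁴.
Radiating area A = 2πrL = 8.143×10⁻⁵ m².
T⁴ = P/(εσA) = 57.1/(0.34·5.67×10⁻⁸·8.143×10⁻⁵) = 3.637×10¹³ K⁴.
T = (3.637×10¹³)^(1/4).

T ≈ 2460 K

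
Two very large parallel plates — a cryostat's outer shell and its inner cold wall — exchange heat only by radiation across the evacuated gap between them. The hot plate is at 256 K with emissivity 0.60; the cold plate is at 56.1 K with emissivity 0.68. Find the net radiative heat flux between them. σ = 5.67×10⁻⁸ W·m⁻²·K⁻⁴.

q ≈ 114 W/m²

For two infinite grey parallel plates, q = σ(T₁⁴ − T₂⁴)/(1/ε₁ + 1/ε₂ − 1).
T₁⁴ − T₂⁴ = 4.295×10⁹ − 9.905×10⁶ = 4.285×10⁹ K⁴.
1/ε₁ + 1/ε₂ − 1 = 1.667 + 1.471 − 1 = 2.137.
q = 5.67×10⁻⁸ × 4.285×10⁹ / 2.137.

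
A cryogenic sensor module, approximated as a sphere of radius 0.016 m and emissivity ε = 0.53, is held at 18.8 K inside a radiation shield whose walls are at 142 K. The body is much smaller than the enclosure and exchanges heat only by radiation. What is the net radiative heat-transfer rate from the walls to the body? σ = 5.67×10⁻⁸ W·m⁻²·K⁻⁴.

For a small grey body in a large enclosure: P_net = εσA(T_body⁴ − T_wall⁴).
A = 4πr² = 0.003217 m²; T_body⁴ − T_wall⁴ = 1.249×10⁵ − 4.066×10⁸ = -4.065×10⁸ K⁴.
|P_net| = 0.53·5.67×10⁻⁸·0.003217·4.065×10⁸.

P_net ≈ 0.0393 W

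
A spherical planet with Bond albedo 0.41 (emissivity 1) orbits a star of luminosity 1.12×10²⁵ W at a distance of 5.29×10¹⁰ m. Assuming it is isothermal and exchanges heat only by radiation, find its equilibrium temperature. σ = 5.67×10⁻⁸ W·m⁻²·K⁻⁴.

First find the stellar flux at distance d: S = L/(4πd²) = 1.12×10²⁵/(4π·(5.29×10¹⁰)²) = 318.5 W/m².
For an isothermal sphere, absorbed (1−a)S·πr² = emitted σ·4πr²·T⁴, so T⁴ = (1−a)S/(4σ).
T⁴ = 0.590·318.5/(4·5.67×10⁻⁸) = 8.285×10⁸ K⁴.

T ≈ 170 K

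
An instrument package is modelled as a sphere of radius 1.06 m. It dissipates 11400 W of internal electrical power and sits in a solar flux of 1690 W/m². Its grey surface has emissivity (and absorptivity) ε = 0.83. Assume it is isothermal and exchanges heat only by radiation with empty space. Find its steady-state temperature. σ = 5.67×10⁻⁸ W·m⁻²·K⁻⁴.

T ≈ 396 K

At steady state, absorbed solar power + internal power = radiated power.
Absorbed: α·S·A_cross = 0.83·1690·3.530 = 4951 W (cross-section πr²).
Total input = 4951 + 11400 = 16350 W.
Radiated: εσ·A_surf·T⁴ with A_surf = 4πr² = 14.12 m².
T⁴ = 16350/(0.83·5.67×10⁻⁸·14.12) = 2.461×10¹⁰ K⁴.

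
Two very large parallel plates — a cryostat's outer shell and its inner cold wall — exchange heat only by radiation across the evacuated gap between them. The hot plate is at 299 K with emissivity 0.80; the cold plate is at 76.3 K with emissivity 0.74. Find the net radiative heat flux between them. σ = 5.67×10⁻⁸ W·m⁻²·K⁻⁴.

For two infinite grey parallel plates, q = σ(T₁⁴ − T₂⁴)/(1/ε₁ + 1/ε₂ − 1).
T₁⁴ − T₂⁴ = 7.993×10⁹ − 3.389×10⁷ = 7.959×10⁹ K⁴.
1/ε₁ + 1/ε₂ − 1 = 1.250 + 1.351 − 1 = 1.601.
q = 5.67×10⁻⁸ × 7.959×10⁹ / 1.601.

q ≈ 282 W/m²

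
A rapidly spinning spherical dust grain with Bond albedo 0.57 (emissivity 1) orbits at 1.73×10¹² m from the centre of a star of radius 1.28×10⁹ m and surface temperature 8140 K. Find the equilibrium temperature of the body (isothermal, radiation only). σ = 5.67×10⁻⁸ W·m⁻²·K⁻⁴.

T ≈ 127 K

The star's surface emits σT_*⁴; at distance d the flux is S = σT_*⁴(R_*/d)².
S = 5.67×10⁻⁸·(8140)⁴·(1.28×10⁹/1.73×10¹²)² = 136.3 W/m².
For an isothermal sphere T⁴ = (1−a)S/(4σ) = 2.584×10⁸ K⁴.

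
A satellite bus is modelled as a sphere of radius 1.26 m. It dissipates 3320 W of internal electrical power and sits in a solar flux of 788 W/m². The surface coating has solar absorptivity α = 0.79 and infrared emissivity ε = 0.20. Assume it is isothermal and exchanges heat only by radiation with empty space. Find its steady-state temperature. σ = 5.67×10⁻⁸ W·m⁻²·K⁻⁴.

At steady state, absorbed solar power + internal power = radiated power.
Absorbed: α·S·A_cross = 0.79·788·4.988 = 3105 W (cross-section πr²).
Total input = 3105 + 3320 = 6425 W.
Radiated: εσ·A_surf·T⁴ with A_surf = 4πr² = 19.95 m².
T⁴ = 6425/(0.20·5.67×10⁻⁸·19.95) = 2.840×10¹⁰ K⁴.

T ≈ 411 K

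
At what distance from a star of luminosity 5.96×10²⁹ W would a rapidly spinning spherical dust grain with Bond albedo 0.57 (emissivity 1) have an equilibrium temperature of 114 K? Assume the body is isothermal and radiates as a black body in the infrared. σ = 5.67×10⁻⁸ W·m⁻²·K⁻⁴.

For an isothermal black-emitting sphere, (1−a)S·πr² = σ·4πr²·T⁴ ⇒ S = 4σT⁴/(1−a).
S = 4·5.67×10⁻⁸·(114)⁴/0.430 = 89.08 W/m².
Flux falls as S = L/(4πd²), so d = √(L/(4πS)) = √(5.96×10²⁹/(4π·89.08)).

d ≈ 2.31×10¹³ m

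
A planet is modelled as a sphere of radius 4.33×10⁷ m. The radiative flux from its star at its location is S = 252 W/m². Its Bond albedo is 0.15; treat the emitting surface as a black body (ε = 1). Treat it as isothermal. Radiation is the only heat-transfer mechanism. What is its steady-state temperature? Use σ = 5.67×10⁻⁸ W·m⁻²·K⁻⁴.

At equilibrium, absorbed power = emitted power.
Absorbing cross-section = πr² = 5.890×10¹⁵ m²; emitting surface = 4πr² = 2.356×10¹⁶ m² (ratio 4).
(1−a)S·A_cross = εσ·A_surf·T⁴  ⇒  T⁴ = (1−a)S/(4σ).
T⁴ = 0.850·252/(4·5.67×10⁻⁸) = 9.444×10⁸ K⁴.
T = (9.444×10⁸)^(1/4).

T ≈ 175 K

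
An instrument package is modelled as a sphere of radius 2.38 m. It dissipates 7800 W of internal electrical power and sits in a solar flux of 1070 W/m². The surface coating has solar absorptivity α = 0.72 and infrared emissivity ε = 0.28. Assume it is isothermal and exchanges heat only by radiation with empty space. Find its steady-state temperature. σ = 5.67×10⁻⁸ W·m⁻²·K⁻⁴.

T ≈ 371 K

At steady state, absorbed solar power + internal power = radiated power.
Absorbed: α·S·A_cross = 0.72·1070·17.80 = 13710 W (cross-section πr²).
Total input = 13710 + 7800 = 21510 W.
Radiated: εσ·A_surf·T⁴ with A_surf = 4πr² = 71.18 m².
T⁴ = 21510/(0.28·5.67×10⁻⁸·71.18) = 1.903×10¹⁰ K⁴.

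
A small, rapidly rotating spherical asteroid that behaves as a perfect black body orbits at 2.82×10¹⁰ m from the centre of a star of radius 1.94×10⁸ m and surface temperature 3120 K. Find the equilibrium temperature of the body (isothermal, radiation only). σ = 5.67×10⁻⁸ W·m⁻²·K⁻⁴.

The star's surface emits σT_*⁴; at distance d the flux is S = σT_*⁴(R_*/d)².
S = 5.67×10⁻⁸·(3120)⁴·(1.94×10⁸/2.82×10¹⁰)² = 254.3 W/m².
For an isothermal sphere T⁴ = (1−a)S/(4σ) = 1.121×10⁹ K⁴.

T ≈ 183 K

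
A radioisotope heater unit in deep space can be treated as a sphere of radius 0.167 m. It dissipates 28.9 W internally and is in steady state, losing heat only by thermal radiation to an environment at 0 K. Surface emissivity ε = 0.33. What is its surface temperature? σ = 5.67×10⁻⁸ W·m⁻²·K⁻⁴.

T ≈ 258 K

Steady state: internal power = radiated power, P = εσA T⁴.
Radiating area A = 4πr² = 0.3505 m².
T⁴ = P/(εσA) = 28.9/(0.33·5.67×10⁻⁸·0.3505) = 4.407×10⁹ K⁴.
T = (4.407×10⁹)^(1/4).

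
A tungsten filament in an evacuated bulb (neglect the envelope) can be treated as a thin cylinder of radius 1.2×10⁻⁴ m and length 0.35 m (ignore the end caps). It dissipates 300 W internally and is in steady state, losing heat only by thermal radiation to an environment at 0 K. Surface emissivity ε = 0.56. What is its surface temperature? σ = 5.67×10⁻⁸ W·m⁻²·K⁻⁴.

Steady state: internal power = radiated power, P = εσA T⁴.
Radiating area A = 2πrL = 2.639×10⁻⁴ m².
T⁴ = P/(εσA) = 300/(0.56·5.67×10⁻⁸·2.639×10⁻⁴) = 3.580×10¹³ K⁴.
T = (3.580×10¹³)^(1/4).

T ≈ 2450 K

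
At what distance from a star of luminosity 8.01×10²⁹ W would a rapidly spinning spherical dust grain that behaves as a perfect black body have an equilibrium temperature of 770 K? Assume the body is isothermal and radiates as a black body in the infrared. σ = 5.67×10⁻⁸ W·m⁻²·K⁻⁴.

d ≈ 8.94×10¹¹ m

For an isothermal black-emitting sphere, (1−a)S·πr² = σ·4πr²·T⁴ ⇒ S = 4σT⁴/(1−a).
S = 4·5.67×10⁻⁸·(770)⁴/1.00 = 79730 W/m².
Flux falls as S = L/(4πd²), so d = √(L/(4πS)) = √(8.01×10²⁹/(4π·79730)).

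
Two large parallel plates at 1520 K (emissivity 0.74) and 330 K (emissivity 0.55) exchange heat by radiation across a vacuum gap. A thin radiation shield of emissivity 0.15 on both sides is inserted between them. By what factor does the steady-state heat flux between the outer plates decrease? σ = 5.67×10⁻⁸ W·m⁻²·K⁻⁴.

Without shield: q₀ = σΔ(T⁴)/(1/ε₁+1/ε₂−1) with denominator 2.170.
With shield the two gaps are in series; the resistances add: (1/ε₁+1/ε_s−1)+(1/ε_s+1/ε₂−1) = 7.018+7.485 = 14.50.
Heat-flux ratio q₀/q = 14.50/2.170.

factor ≈ 6.68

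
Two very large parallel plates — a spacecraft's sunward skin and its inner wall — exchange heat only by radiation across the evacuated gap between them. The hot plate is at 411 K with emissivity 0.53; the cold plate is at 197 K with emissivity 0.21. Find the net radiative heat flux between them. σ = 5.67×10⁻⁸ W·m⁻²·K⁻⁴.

For two infinite grey parallel plates, q = σ(T₁⁴ − T₂⁴)/(1/ε₁ + 1/ε₂ − 1).
T₁⁴ − T₂⁴ = 2.853×10¹⁰ − 1.506×10⁹ = 2.703×10¹⁰ K⁴.
1/ε₁ + 1/ε₂ − 1 = 1.887 + 4.762 − 1 = 5.649.
q = 5.67×10⁻⁸ × 2.703×10¹⁰ / 5.649.

q ≈ 271 W/m²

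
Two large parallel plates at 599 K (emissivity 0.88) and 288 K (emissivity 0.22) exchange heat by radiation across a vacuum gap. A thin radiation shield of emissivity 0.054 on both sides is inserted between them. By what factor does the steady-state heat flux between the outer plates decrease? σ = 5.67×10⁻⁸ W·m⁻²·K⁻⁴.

Without shield: q₀ = σΔ(T⁴)/(1/ε₁+1/ε₂−1) with denominator 4.682.
With shield the two gaps are in series; the resistances add: (1/ε₁+1/ε_s−1)+(1/ε_s+1/ε₂−1) = 18.65+22.06 = 40.72.
Heat-flux ratio q₀/q = 40.72/4.682.

factor ≈ 8.70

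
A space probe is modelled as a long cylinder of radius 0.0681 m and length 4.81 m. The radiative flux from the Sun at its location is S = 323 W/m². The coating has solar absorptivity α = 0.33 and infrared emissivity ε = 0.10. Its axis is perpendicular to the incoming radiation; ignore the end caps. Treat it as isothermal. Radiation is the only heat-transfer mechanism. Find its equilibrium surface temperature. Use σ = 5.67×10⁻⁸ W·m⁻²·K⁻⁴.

At equilibrium, absorbed power = emitted power.
Absorbing cross-section = 2rL = 0.6551 m²; emitting surface = 2πrL = 2.058 m² (ratio π).
αS·A_cross = εσ·A_surf·T⁴  ⇒  T⁴ = αS/(ε·πσ).
T⁴ = 0.330·323/(0.10·π·5.67×10⁻⁸) = 5.984×10⁹ K⁴.
T = (5.984×10⁹)^(1/4).

T ≈ 278 K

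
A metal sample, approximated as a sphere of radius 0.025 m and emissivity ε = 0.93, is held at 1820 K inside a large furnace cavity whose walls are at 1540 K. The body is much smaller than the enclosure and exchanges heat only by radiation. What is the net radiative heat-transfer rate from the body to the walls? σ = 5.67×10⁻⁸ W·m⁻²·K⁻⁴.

For a small grey body in a large enclosure: P_net = εσA(T_body⁴ − T_wall⁴).
A = 4πr² = 0.007854 m²; T_body⁴ − T_wall⁴ = 1.097×10¹³ − 5.624×10¹² = 5.348×10¹² K⁴.
|P_net| = 0.93·5.67×10⁻⁸·0.007854·5.348×10¹².

P_net ≈ 2210 W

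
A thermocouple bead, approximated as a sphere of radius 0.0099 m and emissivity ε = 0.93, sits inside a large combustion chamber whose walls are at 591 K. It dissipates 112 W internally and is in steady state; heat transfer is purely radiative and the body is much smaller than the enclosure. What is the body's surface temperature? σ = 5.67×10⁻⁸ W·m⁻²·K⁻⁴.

T ≈ 1170 K

For a small grey body in a large enclosure, net radiated power = εσA(T⁴ − T_w⁴).
Steady state: P = εσA(T⁴ − T_w⁴) with A = 4πr² = 0.001232 m².
T⁴ = P/(εσA) + T_w⁴ = 112/(0.93·5.67×10⁻⁸·0.001232) + (591)⁴
    = 1.725×10¹² + 1.220×10¹¹ = 1.847×10¹² K⁴.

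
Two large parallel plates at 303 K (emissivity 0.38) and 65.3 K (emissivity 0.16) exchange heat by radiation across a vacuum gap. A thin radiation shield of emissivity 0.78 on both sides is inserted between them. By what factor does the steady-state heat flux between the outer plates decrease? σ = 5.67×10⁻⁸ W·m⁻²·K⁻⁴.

factor ≈ 1.20

Without shield: q₀ = σΔ(T⁴)/(1/ε₁+1/ε₂−1) with denominator 7.882.
With shield the two gaps are in series; the resistances add: (1/ε₁+1/ε_s−1)+(1/ε_s+1/ε₂−1) = 2.914+6.532 = 9.446.
Heat-flux ratio q₀/q = 9.446/7.882.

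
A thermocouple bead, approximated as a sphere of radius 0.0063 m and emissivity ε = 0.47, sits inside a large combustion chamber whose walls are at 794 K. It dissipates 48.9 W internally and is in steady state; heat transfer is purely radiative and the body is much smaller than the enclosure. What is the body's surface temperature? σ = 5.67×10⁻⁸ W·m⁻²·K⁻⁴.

For a small grey body in a large enclosure, net radiated power = εσA(T⁴ − T_w⁴).
Steady state: P = εσA(T⁴ − T_w⁴) with A = 4πr² = 4.988×10⁻⁴ m².
T⁴ = P/(εσA) + T_w⁴ = 48.9/(0.47·5.67×10⁻⁸·4.988×10⁻⁴) + (794)⁴
    = 3.679×10¹² + 3.974×10¹¹ = 4.077×10¹² K⁴.

T ≈ 1420 K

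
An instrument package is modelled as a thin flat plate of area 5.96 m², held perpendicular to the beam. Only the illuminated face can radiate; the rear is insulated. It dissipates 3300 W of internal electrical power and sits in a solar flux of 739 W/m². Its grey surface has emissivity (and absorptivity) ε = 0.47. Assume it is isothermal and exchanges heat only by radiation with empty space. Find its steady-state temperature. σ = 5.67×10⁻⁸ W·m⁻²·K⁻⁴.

At steady state, absorbed solar power + internal power = radiated power.
Absorbed: α·S·A_cross = 0.47·739·5.960 = 2070 W (cross-section A).
Total input = 2070 + 3300 = 5370 W.
Radiated: εσ·A_surf·T⁴ with A_surf = A = 5.960 m².
T⁴ = 5370/(0.47·5.67×10⁻⁸·5.960) = 3.381×10¹⁰ K⁴.

T ≈ 429 K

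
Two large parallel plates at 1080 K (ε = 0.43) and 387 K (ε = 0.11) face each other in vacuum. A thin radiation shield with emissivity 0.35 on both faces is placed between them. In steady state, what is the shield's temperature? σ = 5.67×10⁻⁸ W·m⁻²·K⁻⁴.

In steady state the net flux on the hot side equals that on the cold side.
σ(T₁⁴−T_s⁴)/D₁ = σ(T_s⁴−T₂⁴)/D₂, with D₁ = 1/ε₁+1/ε_s−1 = 4.183, D₂ = 1/ε_s+1/ε₂−1 = 10.95.
Solve for T_s⁴: T_s⁴ = (D₂·T₁⁴ + D₁·T₂⁴)/(D₁+D₂) = 9.906×10¹¹ K⁴.

T_s ≈ 998 K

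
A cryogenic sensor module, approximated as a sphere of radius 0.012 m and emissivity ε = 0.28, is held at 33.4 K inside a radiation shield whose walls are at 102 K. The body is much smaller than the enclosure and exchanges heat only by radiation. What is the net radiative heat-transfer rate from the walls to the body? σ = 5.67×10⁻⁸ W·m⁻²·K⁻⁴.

P_net ≈ 0.00307 W

For a small grey body in a large enclosure: P_net = εσA(T_body⁴ − T_wall⁴).
A = 4πr² = 0.001810 m²; T_body⁴ − T_wall⁴ = 1.244×10⁶ − 1.082×10⁸ = -1.070×10⁸ K⁴.
|P_net| = 0.28·5.67×10⁻⁸·0.001810·1.070×10⁸.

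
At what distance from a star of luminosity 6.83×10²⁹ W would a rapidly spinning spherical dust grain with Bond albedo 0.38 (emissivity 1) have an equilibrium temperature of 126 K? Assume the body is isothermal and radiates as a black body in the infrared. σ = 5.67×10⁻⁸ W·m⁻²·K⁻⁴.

For an isothermal black-emitting sphere, (1−a)S·πr² = σ·4πr²·T⁴ ⇒ S = 4σT⁴/(1−a).
S = 4·5.67×10⁻⁸·(126)⁴/0.620 = 92.20 W/m².
Flux falls as S = L/(4πd²), so d = √(L/(4πS)) = √(6.83×10²⁹/(4π·92.20)).

d ≈ 2.43×10¹³ m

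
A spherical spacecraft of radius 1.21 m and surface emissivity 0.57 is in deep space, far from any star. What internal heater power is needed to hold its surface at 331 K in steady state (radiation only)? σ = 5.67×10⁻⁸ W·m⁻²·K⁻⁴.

P ≈ 7140 W

P = εσ·4πr²·T⁴.
4πr² = 18.40 m²; T⁴ = 1.200×10¹⁰ K⁴.
P = 0.57·5.67×10⁻⁸·18.40·1.200×10¹⁰.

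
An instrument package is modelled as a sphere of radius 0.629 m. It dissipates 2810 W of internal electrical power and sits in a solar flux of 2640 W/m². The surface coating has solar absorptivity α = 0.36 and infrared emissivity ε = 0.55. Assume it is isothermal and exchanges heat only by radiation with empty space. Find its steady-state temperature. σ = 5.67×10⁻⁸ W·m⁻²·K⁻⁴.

T ≈ 401 K

At steady state, absorbed solar power + internal power = radiated power.
Absorbed: α·S·A_cross = 0.36·2640·1.243 = 1181 W (cross-section πr²).
Total input = 1181 + 2810 = 3991 W.
Radiated: εσ·A_surf·T⁴ with A_surf = 4πr² = 4.972 m².
T⁴ = 3991/(0.55·5.67×10⁻⁸·4.972) = 2.574×10¹⁰ K⁴.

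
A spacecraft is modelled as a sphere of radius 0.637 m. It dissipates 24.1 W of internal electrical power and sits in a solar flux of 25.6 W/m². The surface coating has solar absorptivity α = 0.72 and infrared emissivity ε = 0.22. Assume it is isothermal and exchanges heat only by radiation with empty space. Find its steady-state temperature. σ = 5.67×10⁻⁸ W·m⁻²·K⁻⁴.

At steady state, absorbed solar power + internal power = radiated power.
Absorbed: α·S·A_cross = 0.72·25.6·1.275 = 23.50 W (cross-section πr²).
Total input = 23.50 + 24.1 = 47.60 W.
Radiated: εσ·A_surf·T⁴ with A_surf = 4πr² = 5.099 m².
T⁴ = 47.60/(0.22·5.67×10⁻⁸·5.099) = 7.483×10⁸ K⁴.

T ≈ 165 K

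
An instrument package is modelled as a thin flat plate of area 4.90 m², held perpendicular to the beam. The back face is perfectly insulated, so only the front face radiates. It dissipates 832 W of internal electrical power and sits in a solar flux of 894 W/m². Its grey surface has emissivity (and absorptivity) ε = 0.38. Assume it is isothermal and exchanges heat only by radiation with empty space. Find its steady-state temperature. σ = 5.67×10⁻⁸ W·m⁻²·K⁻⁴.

At steady state, absorbed solar power + internal power = radiated power.
Absorbed: α·S·A_cross = 0.38·894·4.900 = 1665 W (cross-section A).
Total input = 1665 + 832 = 2497 W.
Radiated: εσ·A_surf·T⁴ with A_surf = A = 4.900 m².
T⁴ = 2497/(0.38·5.67×10⁻⁸·4.900) = 2.365×10¹⁰ K⁴.

T ≈ 392 K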